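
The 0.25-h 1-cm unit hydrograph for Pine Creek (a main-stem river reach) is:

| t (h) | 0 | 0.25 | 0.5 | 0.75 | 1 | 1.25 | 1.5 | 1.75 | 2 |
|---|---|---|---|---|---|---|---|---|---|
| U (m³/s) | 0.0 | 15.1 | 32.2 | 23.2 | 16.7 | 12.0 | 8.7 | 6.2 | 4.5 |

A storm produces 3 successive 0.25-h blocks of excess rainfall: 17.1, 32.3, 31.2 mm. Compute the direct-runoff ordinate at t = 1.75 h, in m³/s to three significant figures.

Q ≈ 76.1 m³/s

By discrete convolution, Q_j = Σ (P_i / 10 mm) · U_{j−i}.
At t = 1.75 h (j=7): Q = (17.1/10)·6.2 + (32.3/10)·8.7 + (31.2/10)·12.0 = 76.1 m³/s.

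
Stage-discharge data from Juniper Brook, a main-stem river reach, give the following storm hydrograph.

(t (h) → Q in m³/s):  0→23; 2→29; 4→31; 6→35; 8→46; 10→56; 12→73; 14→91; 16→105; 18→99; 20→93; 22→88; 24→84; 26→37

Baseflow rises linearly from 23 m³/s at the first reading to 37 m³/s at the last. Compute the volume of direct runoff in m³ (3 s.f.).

V ≈ 3.38 × 10^6 m³

Direct-runoff ordinates (Q − Q_b): 0.00, 4.92, 5.85, 8.77, 18.69, 27.62, 43.54, 60.46, 73.38, 66.31, 59.23, 53.15, 48.08, 0.00 m³/s.
ΣQ_DR = 470.0 m³/s.
With Δt = 2 h = 7200 s, V = ΣQ_DR · Δt = 470.0 × 7200 = 3.38 × 10^6 m³.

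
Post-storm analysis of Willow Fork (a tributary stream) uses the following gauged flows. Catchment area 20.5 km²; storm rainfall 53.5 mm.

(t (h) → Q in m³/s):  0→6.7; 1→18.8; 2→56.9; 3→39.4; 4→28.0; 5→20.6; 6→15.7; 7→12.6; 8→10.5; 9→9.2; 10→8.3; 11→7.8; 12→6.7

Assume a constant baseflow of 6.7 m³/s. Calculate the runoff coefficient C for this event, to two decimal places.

C ≈ 0.51

ΣQ_DR = 154.1 m³/s; V = ΣQ_DR·Δt = 5.548 × 10^5 m³.
Runoff depth d = V / A = 27.06 mm.
C = d / P = 27.06 / 53.5 = 0.51.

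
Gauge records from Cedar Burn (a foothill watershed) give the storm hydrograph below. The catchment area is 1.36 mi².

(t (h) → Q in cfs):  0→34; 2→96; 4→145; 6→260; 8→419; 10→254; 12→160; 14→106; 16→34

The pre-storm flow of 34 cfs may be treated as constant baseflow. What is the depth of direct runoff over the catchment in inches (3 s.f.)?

d ≈ 2.74 in

Direct runoff: 0.0, 62.0, 111.0, 226.0, 385.0, 220.0, 126.0, 72.0, 0.0 cfs; ΣQ_DR = 1202 cfs.
V = ΣQ_DR · Δt = 1202 × 7200 s = 8.654 × 10^6 ft³.
Over A = 1.36 mi², depth = V / A = 2.74 in.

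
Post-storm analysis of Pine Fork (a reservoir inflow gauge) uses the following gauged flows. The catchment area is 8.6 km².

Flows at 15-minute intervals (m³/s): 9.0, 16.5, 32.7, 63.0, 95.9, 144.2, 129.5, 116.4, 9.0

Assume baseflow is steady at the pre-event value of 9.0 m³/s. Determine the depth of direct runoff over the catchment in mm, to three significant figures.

Direct runoff: 0.0, 7.5, 23.7, 54.0, 86.9, 135.2, 120.5, 107.4, 0.0 m³/s; ΣQ_DR = 535.2 m³/s.
V = ΣQ_DR · Δt = 535.2 × 900 s = 4.817 × 10^5 m³.
Over A = 8.6 km², depth = V / A = 56.0 mm.

d ≈ 56.0 mm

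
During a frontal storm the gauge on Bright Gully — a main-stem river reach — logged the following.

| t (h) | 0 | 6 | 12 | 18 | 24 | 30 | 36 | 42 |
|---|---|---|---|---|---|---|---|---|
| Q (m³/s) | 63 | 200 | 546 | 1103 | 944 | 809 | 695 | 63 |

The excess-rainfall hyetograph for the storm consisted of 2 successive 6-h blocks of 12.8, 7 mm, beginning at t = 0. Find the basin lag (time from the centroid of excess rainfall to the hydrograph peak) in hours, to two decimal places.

t_L ≈ 12.88 h

Centroid of excess rainfall: t_c = Σ P_i·t̄_i / ΣP_i = 5.1212 h (block centres at 3, 9 h).
Hydrograph peak occurs at t = 18 h, so basin lag t_L = 18 − 5.1212 = 12.88 h.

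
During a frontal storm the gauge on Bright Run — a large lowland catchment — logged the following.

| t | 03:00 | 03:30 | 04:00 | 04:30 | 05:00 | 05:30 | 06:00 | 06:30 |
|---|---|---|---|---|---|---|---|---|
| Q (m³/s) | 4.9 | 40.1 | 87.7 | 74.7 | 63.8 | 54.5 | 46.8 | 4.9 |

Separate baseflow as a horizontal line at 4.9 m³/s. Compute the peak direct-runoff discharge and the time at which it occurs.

Subtracting baseflow gives direct-runoff ordinates: 0.0, 35.2, 82.8, 69.8, 58.9, 49.6, 41.9, 0.0 m³/s.
The maximum is 82.8 m³/s, occurring at the reading for t = 04:00.

Q_p = 82.8 m³/s at t = 04:00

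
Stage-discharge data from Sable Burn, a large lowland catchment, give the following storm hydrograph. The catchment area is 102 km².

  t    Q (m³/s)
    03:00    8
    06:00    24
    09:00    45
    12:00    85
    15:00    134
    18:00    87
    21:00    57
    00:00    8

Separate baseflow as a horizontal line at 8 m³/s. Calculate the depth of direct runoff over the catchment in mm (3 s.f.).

Direct runoff: 0.0, 16.0, 37.0, 77.0, 126.0, 79.0, 49.0, 0.0 m³/s; ΣQ_DR = 384.0 m³/s.
V = ΣQ_DR · Δt = 384.0 × 10800 s = 4.147 × 10^6 m³.
Over A = 102 km², depth = V / A = 40.7 mm.

d ≈ 40.7 mm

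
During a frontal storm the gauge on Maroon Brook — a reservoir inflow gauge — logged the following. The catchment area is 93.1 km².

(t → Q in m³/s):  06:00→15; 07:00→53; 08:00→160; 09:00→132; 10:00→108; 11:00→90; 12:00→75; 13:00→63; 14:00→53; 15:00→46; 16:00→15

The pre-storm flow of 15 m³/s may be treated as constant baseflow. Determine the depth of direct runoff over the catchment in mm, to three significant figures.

Direct runoff: 0.0, 38.0, 145.0, 117.0, 93.0, 75.0, 60.0, 48.0, 38.0, 31.0, 0.0 m³/s; ΣQ_DR = 645.0 m³/s.
V = ΣQ_DR · Δt = 645.0 × 3600 s = 2.322 × 10^6 m³.
Over A = 93.1 km², depth = V / A = 24.9 mm.

d ≈ 24.9 mm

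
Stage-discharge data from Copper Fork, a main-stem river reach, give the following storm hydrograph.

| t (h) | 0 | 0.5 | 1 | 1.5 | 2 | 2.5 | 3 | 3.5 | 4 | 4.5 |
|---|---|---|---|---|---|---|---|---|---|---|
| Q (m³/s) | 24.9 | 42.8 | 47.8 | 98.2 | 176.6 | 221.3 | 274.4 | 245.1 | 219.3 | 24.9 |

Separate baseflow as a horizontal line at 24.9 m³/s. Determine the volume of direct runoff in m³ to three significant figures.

V ≈ 2.03 × 10^6 m³

Direct-runoff ordinates (Q − Q_b): 0.0, 17.9, 22.9, 73.3, 151.7, 196.4, 249.5, 220.2, 194.4, 0.0 m³/s.
ΣQ_DR = 1126 m³/s.
With Δt = 0.5 h = 1800 s, V = ΣQ_DR · Δt = 1126 × 1800 = 2.03 × 10^6 m³.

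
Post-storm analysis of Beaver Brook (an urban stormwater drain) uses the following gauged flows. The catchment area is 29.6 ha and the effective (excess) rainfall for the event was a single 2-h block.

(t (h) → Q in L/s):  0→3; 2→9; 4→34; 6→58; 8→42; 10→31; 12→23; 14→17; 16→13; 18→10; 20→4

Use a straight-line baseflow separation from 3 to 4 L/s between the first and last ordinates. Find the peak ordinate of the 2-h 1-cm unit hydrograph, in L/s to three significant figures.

Direct runoff: 0.00, 5.90, 30.80, 54.70, 38.60, 27.50, 19.40, 13.30, 9.20, 6.10, 0.00 L/s; ΣQ_DR = 205.5 L/s, peak = 54.70 L/s.
Runoff depth d = ΣQ_DR·Δt / A = 205.5 × 7200 / (29.6 ha) = 4.999 mm.
The 1-cm UH is the DRH scaled by (10 mm)/d, so U_p = 54.70 × 10/4.999 = 109 L/s.

U_p ≈ 109 L/s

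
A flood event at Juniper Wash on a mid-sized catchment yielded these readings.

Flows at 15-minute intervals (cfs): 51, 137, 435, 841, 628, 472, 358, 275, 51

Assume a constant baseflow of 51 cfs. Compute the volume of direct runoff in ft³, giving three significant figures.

V ≈ 2.51 × 10^6 ft³

Direct-runoff ordinates (Q − Q_b): 0.0, 86.0, 384.0, 790.0, 577.0, 421.0, 307.0, 224.0, 0.0 cfs.
ΣQ_DR = 2789 cfs.
With Δt = 0.25 h = 900 s, V = ΣQ_DR · Δt = 2789 × 900 = 2.51 × 10^6 ft³.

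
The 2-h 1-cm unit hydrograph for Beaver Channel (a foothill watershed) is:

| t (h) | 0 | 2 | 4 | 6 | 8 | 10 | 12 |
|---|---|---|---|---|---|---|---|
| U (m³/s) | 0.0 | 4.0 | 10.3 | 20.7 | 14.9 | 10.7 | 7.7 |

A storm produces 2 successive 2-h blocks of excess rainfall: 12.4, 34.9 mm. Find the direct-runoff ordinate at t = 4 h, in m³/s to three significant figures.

Q ≈ 26.7 m³/s

By discrete convolution, Q_j = Σ (P_i / 10 mm) · U_{j−i}.
At t = 4 h (j=2): Q = (12.4/10)·10.3 + (34.9/10)·4.0 = 26.7 m³/s.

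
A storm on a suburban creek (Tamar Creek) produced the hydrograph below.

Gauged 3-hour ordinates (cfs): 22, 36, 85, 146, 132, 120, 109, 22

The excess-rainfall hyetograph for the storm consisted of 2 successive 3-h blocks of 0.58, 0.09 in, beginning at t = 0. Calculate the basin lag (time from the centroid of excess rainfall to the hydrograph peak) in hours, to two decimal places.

Centroid of excess rainfall: t_c = Σ P_i·t̄_i / ΣP_i = 1.9030 h (block centres at 1.5, 4.5 h).
Hydrograph peak occurs at t = 9 h, so basin lag t_L = 9 − 1.9030 = 7.10 h.

t_L ≈ 7.10 h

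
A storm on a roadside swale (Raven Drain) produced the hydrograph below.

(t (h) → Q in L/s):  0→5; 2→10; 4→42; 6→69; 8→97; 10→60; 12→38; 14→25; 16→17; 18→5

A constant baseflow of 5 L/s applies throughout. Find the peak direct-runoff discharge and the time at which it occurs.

Subtracting baseflow gives direct-runoff ordinates: 0.0, 5.0, 37.0, 64.0, 92.0, 55.0, 33.0, 20.0, 12.0, 0.0 L/s.
The maximum is 92.0 L/s, occurring at the reading for t = 8 h.

Q_p = 92.0 L/s at t = 8 h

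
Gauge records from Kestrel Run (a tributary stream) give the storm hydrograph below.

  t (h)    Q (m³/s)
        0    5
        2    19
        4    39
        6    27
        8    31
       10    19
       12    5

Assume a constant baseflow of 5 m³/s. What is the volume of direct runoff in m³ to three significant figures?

Direct-runoff ordinates (Q − Q_b): 0.0, 14.0, 34.0, 22.0, 26.0, 14.0, 0.0 m³/s.
ΣQ_DR = 110.0 m³/s.
With Δt = 2 h = 7200 s, V = ΣQ_DR · Δt = 110.0 × 7200 = 7.92 × 10^5 m³.

V ≈ 7.92 × 10^5 m³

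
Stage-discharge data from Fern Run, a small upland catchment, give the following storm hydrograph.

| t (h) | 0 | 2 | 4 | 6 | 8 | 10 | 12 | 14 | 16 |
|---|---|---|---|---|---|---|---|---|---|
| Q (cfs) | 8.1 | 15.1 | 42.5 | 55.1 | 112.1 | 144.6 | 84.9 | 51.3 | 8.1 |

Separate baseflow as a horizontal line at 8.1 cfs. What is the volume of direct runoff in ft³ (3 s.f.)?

V ≈ 3.23 × 10^6 ft³

Direct-runoff ordinates (Q − Q_b): 0.0, 7.0, 34.4, 47.0, 104.0, 136.5, 76.8, 43.2, 0.0 cfs.
ΣQ_DR = 448.9 cfs.
With Δt = 2 h = 7200 s, V = ΣQ_DR · Δt = 448.9 × 7200 = 3.23 × 10^6 ft³.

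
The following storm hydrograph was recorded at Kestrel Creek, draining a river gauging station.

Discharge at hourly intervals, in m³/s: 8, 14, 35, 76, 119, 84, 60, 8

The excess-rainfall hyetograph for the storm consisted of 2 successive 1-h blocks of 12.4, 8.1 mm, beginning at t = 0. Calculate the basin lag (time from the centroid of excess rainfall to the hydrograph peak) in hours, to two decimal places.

Centroid of excess rainfall: t_c = Σ P_i·t̄_i / ΣP_i = 0.8951 h (block centres at 0.5, 1.5 h).
Hydrograph peak occurs at t = 4 h, so basin lag t_L = 4 − 0.8951 = 3.10 h.

t_L ≈ 3.10 h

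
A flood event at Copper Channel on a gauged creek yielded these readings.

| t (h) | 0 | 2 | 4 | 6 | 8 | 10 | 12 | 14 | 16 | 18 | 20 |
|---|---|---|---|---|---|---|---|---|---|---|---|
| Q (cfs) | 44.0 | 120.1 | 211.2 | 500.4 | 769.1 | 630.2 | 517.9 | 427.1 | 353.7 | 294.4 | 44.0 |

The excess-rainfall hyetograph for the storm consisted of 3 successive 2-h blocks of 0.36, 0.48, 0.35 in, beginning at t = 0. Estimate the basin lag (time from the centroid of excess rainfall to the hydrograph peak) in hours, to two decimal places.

t_L ≈ 5.02 h

Centroid of excess rainfall: t_c = Σ P_i·t̄_i / ΣP_i = 2.9832 h (block centres at 1, 3, 5 h).
Hydrograph peak occurs at t = 8 h, so basin lag t_L = 8 − 2.9832 = 5.02 h.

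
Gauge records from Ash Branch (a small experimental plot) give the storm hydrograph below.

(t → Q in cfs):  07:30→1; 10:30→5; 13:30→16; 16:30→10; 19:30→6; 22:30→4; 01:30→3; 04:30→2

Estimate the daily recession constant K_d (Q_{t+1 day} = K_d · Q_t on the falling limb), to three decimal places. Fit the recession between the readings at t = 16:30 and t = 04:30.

Between t = 16:30 and t = 04:30 the flow falls from 10 to 2 cfs over 4×3 h = 12 h.
Per-interval ratio K = (2/10)^(1/4) = 0.6687; K_d = K^(24/3) = 0.040.

K_d ≈ 0.040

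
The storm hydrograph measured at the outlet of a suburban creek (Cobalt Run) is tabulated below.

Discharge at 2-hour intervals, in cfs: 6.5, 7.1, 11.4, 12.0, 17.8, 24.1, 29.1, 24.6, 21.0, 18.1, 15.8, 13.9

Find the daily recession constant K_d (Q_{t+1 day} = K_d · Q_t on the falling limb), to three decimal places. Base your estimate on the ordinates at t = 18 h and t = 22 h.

Between t = 18 h and t = 22 h the flow falls from 18.1 to 13.9 cfs over 2×2 h = 4 h.
Per-interval ratio K = (13.9/18.1)^(1/2) = 0.8763; K_d = K^(24/2) = 0.205.

K_d ≈ 0.205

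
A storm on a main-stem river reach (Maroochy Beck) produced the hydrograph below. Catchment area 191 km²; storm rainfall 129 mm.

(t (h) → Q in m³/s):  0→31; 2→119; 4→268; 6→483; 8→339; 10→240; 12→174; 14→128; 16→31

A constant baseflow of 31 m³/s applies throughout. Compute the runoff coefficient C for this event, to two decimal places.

ΣQ_DR = 1534 m³/s; V = ΣQ_DR·Δt = 1.104 × 10^7 m³.
Runoff depth d = V / A = 57.83 mm.
C = d / P = 57.83 / 129 = 0.45.

C ≈ 0.45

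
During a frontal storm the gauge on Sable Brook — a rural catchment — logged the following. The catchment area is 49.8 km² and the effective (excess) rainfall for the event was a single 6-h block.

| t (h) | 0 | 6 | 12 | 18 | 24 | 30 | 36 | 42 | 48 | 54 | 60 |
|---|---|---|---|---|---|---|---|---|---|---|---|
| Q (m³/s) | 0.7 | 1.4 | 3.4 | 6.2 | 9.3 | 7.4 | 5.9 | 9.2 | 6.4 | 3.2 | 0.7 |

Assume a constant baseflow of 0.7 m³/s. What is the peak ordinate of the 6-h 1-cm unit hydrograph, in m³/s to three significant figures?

Direct runoff: 0.0, 0.7, 2.7, 5.5, 8.6, 6.7, 5.2, 8.5, 5.7, 2.5, 0.0 m³/s; ΣQ_DR = 46.10 m³/s, peak = 8.6 m³/s.
Runoff depth d = ΣQ_DR·Δt / A = 46.10 × 21600 / (49.8 km²) = 20.00 mm.
The 1-cm UH is the DRH scaled by (10 mm)/d, so U_p = 8.6 × 10/20.00 = 4.30 m³/s.

U_p ≈ 4.30 m³/s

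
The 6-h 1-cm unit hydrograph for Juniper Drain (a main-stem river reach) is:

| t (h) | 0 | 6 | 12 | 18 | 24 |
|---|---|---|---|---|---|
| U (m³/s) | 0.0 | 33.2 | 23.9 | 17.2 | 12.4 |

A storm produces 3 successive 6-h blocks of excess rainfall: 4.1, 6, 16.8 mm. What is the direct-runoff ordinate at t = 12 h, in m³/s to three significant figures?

Q ≈ 29.7 m³/s

By discrete convolution, Q_j = Σ (P_i / 10 mm) · U_{j−i}.
At t = 12 h (j=2): Q = (4.1/10)·23.9 + (6/10)·33.2 + (16.8/10)·0.0 = 29.7 m³/s.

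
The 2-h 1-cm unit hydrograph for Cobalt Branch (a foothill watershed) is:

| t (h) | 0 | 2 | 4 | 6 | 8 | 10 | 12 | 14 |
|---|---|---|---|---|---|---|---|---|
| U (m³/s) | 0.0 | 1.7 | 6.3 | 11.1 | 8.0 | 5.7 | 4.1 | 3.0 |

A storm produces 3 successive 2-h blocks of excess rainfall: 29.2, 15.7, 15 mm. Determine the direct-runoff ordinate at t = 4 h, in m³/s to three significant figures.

By discrete convolution, Q_j = Σ (P_i / 10 mm) · U_{j−i}.
At t = 4 h (j=2): Q = (29.2/10)·6.3 + (15.7/10)·1.7 + (15/10)·0.0 = 21.1 m³/s.

Q ≈ 21.1 m³/s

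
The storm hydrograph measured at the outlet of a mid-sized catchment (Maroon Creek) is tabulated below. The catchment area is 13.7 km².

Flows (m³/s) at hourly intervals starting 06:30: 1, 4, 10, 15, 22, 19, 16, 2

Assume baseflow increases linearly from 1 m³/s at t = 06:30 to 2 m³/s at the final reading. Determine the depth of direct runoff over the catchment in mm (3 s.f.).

d ≈ 20.2 mm

Direct runoff: 0.00, 2.86, 8.71, 13.57, 20.43, 17.29, 14.14, 0.00 m³/s; ΣQ_DR = 77.00 m³/s.
V = ΣQ_DR · Δt = 77.00 × 3600 s = 2.772 × 10^5 m³.
Over A = 13.7 km², depth = V / A = 20.2 mm.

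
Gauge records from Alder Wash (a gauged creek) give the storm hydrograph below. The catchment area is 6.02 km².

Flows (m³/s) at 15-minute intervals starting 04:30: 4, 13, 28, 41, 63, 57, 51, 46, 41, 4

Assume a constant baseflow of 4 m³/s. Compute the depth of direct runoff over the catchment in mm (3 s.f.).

d ≈ 46.0 mm

Direct runoff: 0.0, 9.0, 24.0, 37.0, 59.0, 53.0, 47.0, 42.0, 37.0, 0.0 m³/s; ΣQ_DR = 308.0 m³/s.
V = ΣQ_DR · Δt = 308.0 × 900 s = 2.772 × 10^5 m³.
Over A = 6.02 km², depth = V / A = 46.0 mm.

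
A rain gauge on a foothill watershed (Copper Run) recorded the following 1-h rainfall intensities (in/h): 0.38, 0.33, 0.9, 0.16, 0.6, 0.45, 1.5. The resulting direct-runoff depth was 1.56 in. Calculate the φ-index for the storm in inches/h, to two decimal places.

Only the 3 blocks with intensity above φ contribute runoff: 0.9, 0.6, 1.5 in/h.
Σ(I−φ)·Δt = d  ⇒  (0.9+0.6+1.5 − 3φ)·1 = 1.56
φ = (3.000 − 1.56/1) / 3 = 0.48 in/h.

φ ≈ 0.48 in/h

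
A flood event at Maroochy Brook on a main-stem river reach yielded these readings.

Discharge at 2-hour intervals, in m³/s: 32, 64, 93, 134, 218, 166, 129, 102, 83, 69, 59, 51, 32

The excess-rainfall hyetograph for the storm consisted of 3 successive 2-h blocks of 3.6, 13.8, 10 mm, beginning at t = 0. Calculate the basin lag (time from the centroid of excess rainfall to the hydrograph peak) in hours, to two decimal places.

Centroid of excess rainfall: t_c = Σ P_i·t̄_i / ΣP_i = 3.4672 h (block centres at 1, 3, 5 h).
Hydrograph peak occurs at t = 8 h, so basin lag t_L = 8 − 3.4672 = 4.53 h.

t_L ≈ 4.53 h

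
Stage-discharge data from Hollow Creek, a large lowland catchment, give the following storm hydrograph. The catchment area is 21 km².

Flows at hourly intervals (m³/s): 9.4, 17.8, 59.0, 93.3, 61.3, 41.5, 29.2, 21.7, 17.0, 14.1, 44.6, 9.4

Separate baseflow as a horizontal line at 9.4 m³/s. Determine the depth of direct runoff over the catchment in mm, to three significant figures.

Direct runoff: 0.0, 8.4, 49.6, 83.9, 51.9, 32.1, 19.8, 12.3, 7.6, 4.7, 35.2, 0.0 m³/s; ΣQ_DR = 305.5 m³/s.
V = ΣQ_DR · Δt = 305.5 × 3600 s = 1.100 × 10^6 m³.
Over A = 21 km², depth = V / A = 52.4 mm.

d ≈ 52.4 mm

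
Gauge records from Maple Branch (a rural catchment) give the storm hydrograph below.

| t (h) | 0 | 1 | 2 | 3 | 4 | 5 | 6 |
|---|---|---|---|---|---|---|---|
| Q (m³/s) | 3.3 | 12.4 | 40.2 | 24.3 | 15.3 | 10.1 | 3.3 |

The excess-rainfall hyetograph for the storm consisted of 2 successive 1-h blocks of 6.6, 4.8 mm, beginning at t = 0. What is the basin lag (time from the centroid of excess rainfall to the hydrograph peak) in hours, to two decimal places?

Centroid of excess rainfall: t_c = Σ P_i·t̄_i / ΣP_i = 0.9211 h (block centres at 0.5, 1.5 h).
Hydrograph peak occurs at t = 2 h, so basin lag t_L = 2 − 0.9211 = 1.08 h.

t_L ≈ 1.08 h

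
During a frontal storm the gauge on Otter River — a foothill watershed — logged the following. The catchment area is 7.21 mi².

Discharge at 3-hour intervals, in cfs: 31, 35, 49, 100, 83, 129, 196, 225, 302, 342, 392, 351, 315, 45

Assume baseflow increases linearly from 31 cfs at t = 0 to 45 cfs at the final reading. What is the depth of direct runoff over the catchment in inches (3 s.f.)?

Direct runoff: 0.00, 2.92, 15.85, 65.77, 47.69, 92.62, 158.54, 186.46, 262.38, 301.31, 350.23, 308.15, 271.08, 0.00 cfs; ΣQ_DR = 2063 cfs.
V = ΣQ_DR · Δt = 2063 × 10800 s = 2.228 × 10^7 ft³.
Over A = 7.21 mi², depth = V / A = 1.33 in.

d ≈ 1.33 in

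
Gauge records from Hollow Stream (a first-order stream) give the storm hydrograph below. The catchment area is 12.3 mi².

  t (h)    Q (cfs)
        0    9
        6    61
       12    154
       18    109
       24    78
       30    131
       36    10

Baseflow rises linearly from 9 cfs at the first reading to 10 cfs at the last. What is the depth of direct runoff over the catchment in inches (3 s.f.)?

Direct runoff: 0.00, 51.83, 144.67, 99.50, 68.33, 121.17, 0.00 cfs; ΣQ_DR = 485.5 cfs.
V = ΣQ_DR · Δt = 485.5 × 21600 s = 1.049 × 10^7 ft³.
Over A = 12.3 mi², depth = V / A = 0.367 in.

d ≈ 0.367 in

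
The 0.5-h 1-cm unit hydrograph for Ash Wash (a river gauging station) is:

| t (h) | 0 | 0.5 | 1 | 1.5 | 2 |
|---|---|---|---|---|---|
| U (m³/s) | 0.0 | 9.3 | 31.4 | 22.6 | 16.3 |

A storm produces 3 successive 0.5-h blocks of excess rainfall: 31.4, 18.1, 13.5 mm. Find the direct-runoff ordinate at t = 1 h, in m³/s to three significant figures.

By discrete convolution, Q_j = Σ (P_i / 10 mm) · U_{j−i}.
At t = 1 h (j=2): Q = (31.4/10)·31.4 + (18.1/10)·9.3 + (13.5/10)·0.0 = 115 m³/s.

Q ≈ 115 m³/s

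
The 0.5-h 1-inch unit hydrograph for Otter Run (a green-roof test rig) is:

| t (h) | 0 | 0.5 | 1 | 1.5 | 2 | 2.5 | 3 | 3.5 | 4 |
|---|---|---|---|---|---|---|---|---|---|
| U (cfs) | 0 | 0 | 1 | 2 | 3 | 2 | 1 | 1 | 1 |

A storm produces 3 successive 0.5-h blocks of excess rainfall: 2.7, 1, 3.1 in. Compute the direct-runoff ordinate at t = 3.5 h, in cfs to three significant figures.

By discrete convolution, Q_j = Σ (P_i / 1 in) · U_{j−i}.
At t = 3.5 h (j=7): Q = (2.7/1)·1 + (1/1)·1 + (3.1/1)·2 = 9.90 cfs.

Q ≈ 9.90 cfs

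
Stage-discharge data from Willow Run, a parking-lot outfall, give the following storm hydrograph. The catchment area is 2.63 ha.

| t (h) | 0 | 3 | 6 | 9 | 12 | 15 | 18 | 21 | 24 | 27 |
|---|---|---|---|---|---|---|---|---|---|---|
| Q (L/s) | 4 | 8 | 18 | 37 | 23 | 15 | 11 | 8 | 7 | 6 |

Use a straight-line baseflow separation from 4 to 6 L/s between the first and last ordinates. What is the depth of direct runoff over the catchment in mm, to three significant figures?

Direct runoff: 0.00, 3.78, 13.56, 32.33, 18.11, 9.89, 5.67, 2.44, 1.22, 0.00 L/s; ΣQ_DR = 87.00 L/s.
V = ΣQ_DR · Δt = 87.00 × 10800 s = 9.396 × 10^5 L.
Over A = 2.63 ha, depth = V / A = 35.7 mm.

d ≈ 35.7 mm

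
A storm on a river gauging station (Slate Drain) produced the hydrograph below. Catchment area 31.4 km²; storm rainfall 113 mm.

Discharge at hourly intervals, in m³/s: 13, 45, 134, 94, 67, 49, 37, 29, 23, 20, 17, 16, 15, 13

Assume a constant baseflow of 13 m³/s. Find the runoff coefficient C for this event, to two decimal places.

C ≈ 0.40

ΣQ_DR = 390.0 m³/s; V = ΣQ_DR·Δt = 1.404 × 10^6 m³.
Runoff depth d = V / A = 44.71 mm.
C = d / P = 44.71 / 113 = 0.40.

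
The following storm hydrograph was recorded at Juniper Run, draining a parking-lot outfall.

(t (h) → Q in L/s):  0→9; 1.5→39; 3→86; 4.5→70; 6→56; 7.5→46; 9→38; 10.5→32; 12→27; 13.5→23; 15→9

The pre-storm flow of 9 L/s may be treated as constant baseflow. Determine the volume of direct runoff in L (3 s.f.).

V ≈ 1.81 × 10^6 L

Direct-runoff ordinates (Q − Q_b): 0.0, 30.0, 77.0, 61.0, 47.0, 37.0, 29.0, 23.0, 18.0, 14.0, 0.0 L/s.
ΣQ_DR = 336.0 L/s.
With Δt = 1.5 h = 5400 s, V = ΣQ_DR · Δt = 336.0 × 5400 = 1.81 × 10^6 L.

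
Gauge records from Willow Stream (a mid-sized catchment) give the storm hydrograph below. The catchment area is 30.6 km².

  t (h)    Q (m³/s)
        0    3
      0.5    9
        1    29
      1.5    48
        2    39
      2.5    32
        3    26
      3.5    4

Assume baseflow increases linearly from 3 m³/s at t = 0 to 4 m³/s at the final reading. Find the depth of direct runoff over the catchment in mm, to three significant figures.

Direct runoff: 0.00, 5.86, 25.71, 44.57, 35.43, 28.29, 22.14, 0.00 m³/s; ΣQ_DR = 162.0 m³/s.
V = ΣQ_DR · Δt = 162.0 × 1800 s = 2.916 × 10^5 m³.
Over A = 30.6 km², depth = V / A = 9.53 mm.

d ≈ 9.53 mm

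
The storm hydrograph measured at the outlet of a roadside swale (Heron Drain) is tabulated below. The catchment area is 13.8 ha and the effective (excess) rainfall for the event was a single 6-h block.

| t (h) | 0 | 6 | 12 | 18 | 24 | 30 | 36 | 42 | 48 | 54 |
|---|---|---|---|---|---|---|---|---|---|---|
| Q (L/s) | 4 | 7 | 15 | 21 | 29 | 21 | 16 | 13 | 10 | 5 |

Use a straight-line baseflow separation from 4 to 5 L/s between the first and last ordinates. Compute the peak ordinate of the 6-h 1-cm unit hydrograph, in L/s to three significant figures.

U_p ≈ 16.3 L/s

Direct runoff: 0.00, 2.89, 10.78, 16.67, 24.56, 16.44, 11.33, 8.22, 5.11, 0.00 L/s; ΣQ_DR = 96.00 L/s, peak = 24.56 L/s.
Runoff depth d = ΣQ_DR·Δt / A = 96.00 × 21600 / (13.8 ha) = 15.03 mm.
The 1-cm UH is the DRH scaled by (10 mm)/d, so U_p = 24.56 × 10/15.03 = 16.3 L/s.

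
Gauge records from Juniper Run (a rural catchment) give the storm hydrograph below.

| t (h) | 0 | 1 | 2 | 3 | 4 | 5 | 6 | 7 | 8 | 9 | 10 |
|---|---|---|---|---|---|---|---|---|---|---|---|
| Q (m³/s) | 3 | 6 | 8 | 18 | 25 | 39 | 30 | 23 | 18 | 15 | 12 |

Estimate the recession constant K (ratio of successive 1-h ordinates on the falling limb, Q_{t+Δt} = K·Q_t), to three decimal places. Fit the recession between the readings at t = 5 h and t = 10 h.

K ≈ 0.790

Using the recession-limb readings at t = 5 h and t = 10 h: Q falls from 39 to 12 m³/s over 5 intervals.
K = (Q₂/Q₁)^(1/5) = (12/39)^(1/5) = 0.790.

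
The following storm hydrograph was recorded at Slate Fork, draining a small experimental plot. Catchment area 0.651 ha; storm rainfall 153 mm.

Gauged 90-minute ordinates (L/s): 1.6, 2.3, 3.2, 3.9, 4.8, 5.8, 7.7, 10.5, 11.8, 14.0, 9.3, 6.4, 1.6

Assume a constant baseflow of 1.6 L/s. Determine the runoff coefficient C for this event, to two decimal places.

C ≈ 0.34

ΣQ_DR = 62.10 L/s; V = ΣQ_DR·Δt = 3.353 × 10^5 L.
Runoff depth d = V / A = 51.51 mm.
C = d / P = 51.51 / 153 = 0.34.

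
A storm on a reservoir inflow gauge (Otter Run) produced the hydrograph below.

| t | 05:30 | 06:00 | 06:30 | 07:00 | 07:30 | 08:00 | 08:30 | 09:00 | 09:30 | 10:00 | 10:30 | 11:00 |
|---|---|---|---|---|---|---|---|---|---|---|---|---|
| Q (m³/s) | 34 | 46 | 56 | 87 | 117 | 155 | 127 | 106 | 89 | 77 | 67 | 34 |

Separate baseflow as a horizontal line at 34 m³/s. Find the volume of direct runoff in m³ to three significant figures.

Direct-runoff ordinates (Q − Q_b): 0.0, 12.0, 22.0, 53.0, 83.0, 121.0, 93.0, 72.0, 55.0, 43.0, 33.0, 0.0 m³/s.
ΣQ_DR = 587.0 m³/s.
With Δt = 0.5 h = 1800 s, V = ΣQ_DR · Δt = 587.0 × 1800 = 1.06 × 10^6 m³.

V ≈ 1.06 × 10^6 m³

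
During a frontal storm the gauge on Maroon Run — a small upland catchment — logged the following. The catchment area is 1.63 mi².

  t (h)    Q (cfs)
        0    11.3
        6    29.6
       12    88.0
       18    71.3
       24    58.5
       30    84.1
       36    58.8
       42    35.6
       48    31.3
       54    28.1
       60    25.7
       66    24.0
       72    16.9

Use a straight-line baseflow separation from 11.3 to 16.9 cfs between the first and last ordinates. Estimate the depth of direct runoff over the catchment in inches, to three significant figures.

d ≈ 2.17 in

Direct runoff: 0.00, 17.83, 75.77, 58.60, 45.33, 70.47, 44.70, 21.03, 16.27, 12.60, 9.73, 7.57, 0.00 cfs; ΣQ_DR = 379.9 cfs.
V = ΣQ_DR · Δt = 379.9 × 21600 s = 8.206 × 10^6 ft³.
Over A = 1.63 mi², depth = V / A = 2.17 in.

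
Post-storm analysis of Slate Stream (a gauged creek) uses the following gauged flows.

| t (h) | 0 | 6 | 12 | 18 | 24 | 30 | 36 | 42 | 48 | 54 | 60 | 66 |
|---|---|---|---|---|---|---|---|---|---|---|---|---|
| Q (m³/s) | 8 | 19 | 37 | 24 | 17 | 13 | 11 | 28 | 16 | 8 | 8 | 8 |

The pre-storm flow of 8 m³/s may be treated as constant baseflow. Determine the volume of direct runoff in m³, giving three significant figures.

Direct-runoff ordinates (Q − Q_b): 0.0, 11.0, 29.0, 16.0, 9.0, 5.0, 3.0, 20.0, 8.0, 0.0, 0.0, 0.0 m³/s.
ΣQ_DR = 101.0 m³/s.
With Δt = 6 h = 21600 s, V = ΣQ_DR · Δt = 101.0 × 21600 = 2.18 × 10^6 m³.

V ≈ 2.18 × 10^6 m³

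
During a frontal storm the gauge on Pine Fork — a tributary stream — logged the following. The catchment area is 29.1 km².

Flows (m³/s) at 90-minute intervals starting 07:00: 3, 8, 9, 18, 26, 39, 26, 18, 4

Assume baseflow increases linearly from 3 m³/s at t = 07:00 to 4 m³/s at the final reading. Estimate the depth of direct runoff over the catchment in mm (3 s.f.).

Direct runoff: 0.00, 4.88, 5.75, 14.62, 22.50, 35.38, 22.25, 14.12, 0.00 m³/s; ΣQ_DR = 119.5 m³/s.
V = ΣQ_DR · Δt = 119.5 × 5400 s = 6.453 × 10^5 m³.
Over A = 29.1 km², depth = V / A = 22.2 mm.

d ≈ 22.2 mm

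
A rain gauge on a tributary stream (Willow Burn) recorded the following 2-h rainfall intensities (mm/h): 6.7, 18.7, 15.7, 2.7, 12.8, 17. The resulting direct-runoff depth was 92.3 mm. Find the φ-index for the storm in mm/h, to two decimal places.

Only the 5 blocks with intensity above φ contribute runoff: 6.7, 18.7, 15.7, 12.8, 17 mm/h.
Σ(I−φ)·Δt = d  ⇒  (6.7+18.7+15.7+12.8+17 − 5φ)·2 = 92.3
φ = (70.90 − 92.3/2) / 5 = 4.95 mm/h.

φ ≈ 4.95 mm/h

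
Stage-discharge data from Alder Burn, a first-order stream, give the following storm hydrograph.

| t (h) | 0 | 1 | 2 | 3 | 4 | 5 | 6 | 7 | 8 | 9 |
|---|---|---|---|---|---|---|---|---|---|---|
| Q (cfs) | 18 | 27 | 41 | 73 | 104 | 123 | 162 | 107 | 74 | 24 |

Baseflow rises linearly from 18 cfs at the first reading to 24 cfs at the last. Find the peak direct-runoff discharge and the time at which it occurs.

Q_p = 140.00 cfs at t = 6 h

Subtracting baseflow gives direct-runoff ordinates: 0.00, 8.33, 21.67, 53.00, 83.33, 101.67, 140.00, 84.33, 50.67, 0.00 cfs.
The maximum is 140.00 cfs, occurring at the reading for t = 6 h.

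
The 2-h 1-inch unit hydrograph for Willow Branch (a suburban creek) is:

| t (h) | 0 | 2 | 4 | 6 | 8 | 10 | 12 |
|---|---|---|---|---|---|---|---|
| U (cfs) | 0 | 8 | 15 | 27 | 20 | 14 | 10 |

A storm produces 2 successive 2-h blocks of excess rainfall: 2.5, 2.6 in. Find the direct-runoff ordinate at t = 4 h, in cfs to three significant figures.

Q ≈ 58.3 cfs

By discrete convolution, Q_j = Σ (P_i / 1 in) · U_{j−i}.
At t = 4 h (j=2): Q = (2.5/1)·15 + (2.6/1)·8 = 58.3 cfs.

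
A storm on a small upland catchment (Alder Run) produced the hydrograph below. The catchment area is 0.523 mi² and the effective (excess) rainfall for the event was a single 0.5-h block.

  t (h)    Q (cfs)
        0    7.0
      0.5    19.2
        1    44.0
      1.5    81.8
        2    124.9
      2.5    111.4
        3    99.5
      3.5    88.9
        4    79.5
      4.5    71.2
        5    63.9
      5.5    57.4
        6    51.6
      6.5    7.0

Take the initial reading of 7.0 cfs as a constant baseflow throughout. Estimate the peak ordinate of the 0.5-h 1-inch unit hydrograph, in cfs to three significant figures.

Direct runoff: 0.0, 12.2, 37.0, 74.8, 117.9, 104.4, 92.5, 81.9, 72.5, 64.2, 56.9, 50.4, 44.6, 0.0 cfs; ΣQ_DR = 809.3 cfs, peak = 117.9 cfs.
Runoff depth d = ΣQ_DR·Δt / A = 809.3 × 1800 / (0.523 mi²) = 1.199 in.
The 1-inch UH is the DRH scaled by (1 in)/d, so U_p = 117.9 × 1/1.199 = 98.3 cfs.

U_p ≈ 98.3 cfs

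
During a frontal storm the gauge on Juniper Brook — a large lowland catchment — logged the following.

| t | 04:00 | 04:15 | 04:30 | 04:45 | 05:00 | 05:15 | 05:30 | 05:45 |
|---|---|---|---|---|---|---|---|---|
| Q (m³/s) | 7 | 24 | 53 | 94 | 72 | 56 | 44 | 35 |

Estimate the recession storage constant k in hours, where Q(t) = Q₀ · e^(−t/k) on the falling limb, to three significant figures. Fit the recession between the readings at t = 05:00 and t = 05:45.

On the falling limb, Q drops from 72 to 35 m³/s between t = 05:00 and t = 05:45 (Δt = 0.75 h).
k = −Δt / ln(Q₂/Q₁) = −0.75 / ln(35/72) = 1.04 h.

k ≈ 1.04 h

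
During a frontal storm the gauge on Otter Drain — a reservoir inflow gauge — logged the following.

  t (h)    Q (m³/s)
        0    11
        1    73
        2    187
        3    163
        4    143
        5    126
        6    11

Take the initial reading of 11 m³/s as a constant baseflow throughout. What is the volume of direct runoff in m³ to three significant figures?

V ≈ 2.29 × 10^6 m³

Direct-runoff ordinates (Q − Q_b): 0.0, 62.0, 176.0, 152.0, 132.0, 115.0, 0.0 m³/s.
ΣQ_DR = 637.0 m³/s.
With Δt = 1 h = 3600 s, V = ΣQ_DR · Δt = 637.0 × 3600 = 2.29 × 10^6 m³.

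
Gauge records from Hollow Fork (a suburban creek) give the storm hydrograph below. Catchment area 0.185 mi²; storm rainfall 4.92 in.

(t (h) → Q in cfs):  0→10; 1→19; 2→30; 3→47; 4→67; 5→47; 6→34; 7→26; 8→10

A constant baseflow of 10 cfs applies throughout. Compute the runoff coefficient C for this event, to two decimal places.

C ≈ 0.34

ΣQ_DR = 200.0 cfs; V = ΣQ_DR·Δt = 7.200 × 10^5 ft³.
Runoff depth d = V / A = 1.675 in.
C = d / P = 1.675 / 4.92 = 0.34.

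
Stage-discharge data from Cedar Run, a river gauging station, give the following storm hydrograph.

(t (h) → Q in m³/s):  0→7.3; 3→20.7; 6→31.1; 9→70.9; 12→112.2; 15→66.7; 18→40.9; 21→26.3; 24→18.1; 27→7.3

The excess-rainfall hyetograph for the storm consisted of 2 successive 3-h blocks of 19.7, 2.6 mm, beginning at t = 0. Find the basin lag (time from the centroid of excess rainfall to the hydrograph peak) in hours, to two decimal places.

t_L ≈ 10.15 h

Centroid of excess rainfall: t_c = Σ P_i·t̄_i / ΣP_i = 1.8498 h (block centres at 1.5, 4.5 h).
Hydrograph peak occurs at t = 12 h, so basin lag t_L = 12 − 1.8498 = 10.15 h.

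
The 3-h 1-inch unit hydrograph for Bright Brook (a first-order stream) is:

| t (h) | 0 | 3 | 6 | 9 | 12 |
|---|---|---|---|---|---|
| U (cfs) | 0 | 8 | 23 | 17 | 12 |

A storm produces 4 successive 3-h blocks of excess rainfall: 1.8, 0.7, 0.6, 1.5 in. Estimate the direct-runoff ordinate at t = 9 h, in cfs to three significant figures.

Q ≈ 51.5 cfs

By discrete convolution, Q_j = Σ (P_i / 1 in) · U_{j−i}.
At t = 9 h (j=3): Q = (1.8/1)·17 + (0.7/1)·23 + (0.6/1)·8 + (1.5/1)·0 = 51.5 cfs.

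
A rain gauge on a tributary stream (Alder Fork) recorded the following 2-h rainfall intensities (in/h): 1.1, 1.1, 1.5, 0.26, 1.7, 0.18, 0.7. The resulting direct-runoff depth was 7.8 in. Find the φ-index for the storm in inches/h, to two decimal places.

φ ≈ 0.44 in/h

Only the 5 blocks with intensity above φ contribute runoff: 1.1, 1.1, 1.5, 1.7, 0.7 in/h.
Σ(I−φ)·Δt = d  ⇒  (1.1+1.1+1.5+1.7+0.7 − 5φ)·2 = 7.8
φ = (6.100 − 7.8/2) / 5 = 0.44 in/h.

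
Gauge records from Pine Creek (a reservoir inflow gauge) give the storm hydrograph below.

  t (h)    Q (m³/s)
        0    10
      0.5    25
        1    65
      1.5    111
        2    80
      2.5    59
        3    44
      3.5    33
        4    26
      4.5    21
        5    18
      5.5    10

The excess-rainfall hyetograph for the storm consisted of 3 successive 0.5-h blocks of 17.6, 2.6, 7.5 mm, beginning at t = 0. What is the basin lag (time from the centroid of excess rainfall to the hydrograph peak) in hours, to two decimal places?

t_L ≈ 0.93 h

Centroid of excess rainfall: t_c = Σ P_i·t̄_i / ΣP_i = 0.5677 h (block centres at 0.25, 0.75, 1.25 h).
Hydrograph peak occurs at t = 1.5 h, so basin lag t_L = 1.5 − 0.5677 = 0.93 h.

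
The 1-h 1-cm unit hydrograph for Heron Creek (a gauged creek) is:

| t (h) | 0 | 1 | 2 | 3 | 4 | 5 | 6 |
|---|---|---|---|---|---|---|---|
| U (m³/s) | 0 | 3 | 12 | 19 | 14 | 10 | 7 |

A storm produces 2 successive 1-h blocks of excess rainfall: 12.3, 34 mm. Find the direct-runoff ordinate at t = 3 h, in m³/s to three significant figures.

By discrete convolution, Q_j = Σ (P_i / 10 mm) · U_{j−i}.
At t = 3 h (j=3): Q = (12.3/10)·19 + (34/10)·12 = 64.2 m³/s.

Q ≈ 64.2 m³/s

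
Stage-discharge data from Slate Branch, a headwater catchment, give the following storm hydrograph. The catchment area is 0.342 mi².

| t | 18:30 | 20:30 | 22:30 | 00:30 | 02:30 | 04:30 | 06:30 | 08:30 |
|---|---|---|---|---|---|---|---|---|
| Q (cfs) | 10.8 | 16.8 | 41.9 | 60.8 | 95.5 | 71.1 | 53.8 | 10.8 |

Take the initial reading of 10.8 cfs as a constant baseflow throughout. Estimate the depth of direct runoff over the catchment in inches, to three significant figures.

Direct runoff: 0.0, 6.0, 31.1, 50.0, 84.7, 60.3, 43.0, 0.0 cfs; ΣQ_DR = 275.1 cfs.
V = ΣQ_DR · Δt = 275.1 × 7200 s = 1.981 × 10^6 ft³.
Over A = 0.342 mi², depth = V / A = 2.49 in.

d ≈ 2.49 in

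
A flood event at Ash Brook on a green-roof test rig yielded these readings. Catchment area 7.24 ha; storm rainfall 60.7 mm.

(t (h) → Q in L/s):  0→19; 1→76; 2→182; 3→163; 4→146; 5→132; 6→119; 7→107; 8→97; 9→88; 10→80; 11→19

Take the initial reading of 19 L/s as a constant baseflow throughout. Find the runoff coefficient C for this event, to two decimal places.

C ≈ 0.82

ΣQ_DR = 1000 L/s; V = ΣQ_DR·Δt = 3.600 × 10^6 L.
Runoff depth d = V / A = 49.72 mm.
C = d / P = 49.72 / 60.7 = 0.82.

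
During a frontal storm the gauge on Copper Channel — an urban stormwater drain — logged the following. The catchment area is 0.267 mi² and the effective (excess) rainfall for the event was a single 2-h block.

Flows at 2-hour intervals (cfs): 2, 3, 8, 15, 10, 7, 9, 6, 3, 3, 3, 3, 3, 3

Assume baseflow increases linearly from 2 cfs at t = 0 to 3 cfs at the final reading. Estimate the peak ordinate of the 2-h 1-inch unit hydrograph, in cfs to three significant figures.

Direct runoff: 0.00, 0.92, 5.85, 12.77, 7.69, 4.62, 6.54, 3.46, 0.38, 0.31, 0.23, 0.15, 0.08, 0.00 cfs; ΣQ_DR = 43.00 cfs, peak = 12.77 cfs.
Runoff depth d = ΣQ_DR·Δt / A = 43.00 × 7200 / (0.267 mi²) = 0.4991 in.
The 1-inch UH is the DRH scaled by (1 in)/d, so U_p = 12.77 × 1/0.4991 = 25.6 cfs.

U_p ≈ 25.6 cfs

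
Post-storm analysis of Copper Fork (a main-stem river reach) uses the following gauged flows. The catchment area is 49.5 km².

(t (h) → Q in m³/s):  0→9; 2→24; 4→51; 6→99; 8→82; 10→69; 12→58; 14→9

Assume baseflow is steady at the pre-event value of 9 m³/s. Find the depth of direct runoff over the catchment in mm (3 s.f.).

Direct runoff: 0.0, 15.0, 42.0, 90.0, 73.0, 60.0, 49.0, 0.0 m³/s; ΣQ_DR = 329.0 m³/s.
V = ΣQ_DR · Δt = 329.0 × 7200 s = 2.369 × 10^6 m³.
Over A = 49.5 km², depth = V / A = 47.9 mm.

d ≈ 47.9 mm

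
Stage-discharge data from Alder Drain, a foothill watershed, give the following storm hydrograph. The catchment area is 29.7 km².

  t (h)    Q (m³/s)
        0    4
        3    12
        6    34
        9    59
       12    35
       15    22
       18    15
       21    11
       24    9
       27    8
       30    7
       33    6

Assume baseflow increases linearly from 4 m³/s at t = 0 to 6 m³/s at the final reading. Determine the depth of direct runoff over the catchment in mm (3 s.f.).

d ≈ 58.9 mm

Direct runoff: 0.00, 7.82, 29.64, 54.45, 30.27, 17.09, 9.91, 5.73, 3.55, 2.36, 1.18, 0.00 m³/s; ΣQ_DR = 162.0 m³/s.
V = ΣQ_DR · Δt = 162.0 × 10800 s = 1.750 × 10^6 m³.
Over A = 29.7 km², depth = V / A = 58.9 mm.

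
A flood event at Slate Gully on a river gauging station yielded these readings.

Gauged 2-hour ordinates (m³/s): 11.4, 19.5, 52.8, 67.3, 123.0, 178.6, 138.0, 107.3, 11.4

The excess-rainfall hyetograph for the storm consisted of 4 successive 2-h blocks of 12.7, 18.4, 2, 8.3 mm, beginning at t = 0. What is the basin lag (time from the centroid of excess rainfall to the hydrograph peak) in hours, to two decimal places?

t_L ≈ 6.71 h

Centroid of excess rainfall: t_c = Σ P_i·t̄_i / ΣP_i = 3.2850 h (block centres at 1, 3, 5, 7 h).
Hydrograph peak occurs at t = 10 h, so basin lag t_L = 10 − 3.2850 = 6.71 h.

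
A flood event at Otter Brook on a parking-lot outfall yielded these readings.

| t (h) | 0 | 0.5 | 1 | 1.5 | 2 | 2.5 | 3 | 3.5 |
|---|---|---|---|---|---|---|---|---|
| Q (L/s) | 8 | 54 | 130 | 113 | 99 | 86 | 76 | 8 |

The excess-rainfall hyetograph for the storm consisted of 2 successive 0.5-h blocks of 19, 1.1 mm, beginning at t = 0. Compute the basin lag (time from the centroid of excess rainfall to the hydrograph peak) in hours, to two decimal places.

t_L ≈ 0.72 h

Centroid of excess rainfall: t_c = Σ P_i·t̄_i / ΣP_i = 0.2774 h (block centres at 0.25, 0.75 h).
Hydrograph peak occurs at t = 1 h, so basin lag t_L = 1 − 0.2774 = 0.72 h.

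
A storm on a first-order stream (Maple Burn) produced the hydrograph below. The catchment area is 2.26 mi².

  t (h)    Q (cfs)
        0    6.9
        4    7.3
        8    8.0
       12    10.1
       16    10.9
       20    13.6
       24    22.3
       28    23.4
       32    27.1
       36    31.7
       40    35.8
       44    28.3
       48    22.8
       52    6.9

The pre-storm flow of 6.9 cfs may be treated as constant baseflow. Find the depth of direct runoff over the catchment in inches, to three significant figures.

Direct runoff: 0.0, 0.4, 1.1, 3.2, 4.0, 6.7, 15.4, 16.5, 20.2, 24.8, 28.9, 21.4, 15.9, 0.0 cfs; ΣQ_DR = 158.5 cfs.
V = ΣQ_DR · Δt = 158.5 × 14400 s = 2.282 × 10^6 ft³.
Over A = 2.26 mi², depth = V / A = 0.435 in.

d ≈ 0.435 in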